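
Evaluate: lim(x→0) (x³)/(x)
This is a 0/0 indeterminate form.

Apply L'Hôpital's rule: differentiate numerator and denominator separately.
  f(x) = x^3   ⇒   f'(x) = 3·x^2
  g(x) = x   ⇒   g'(x) = 1
  lim(x→0) f'(x)/g'(x) = lim(x→0) (3·x^2)/(1)
  = 0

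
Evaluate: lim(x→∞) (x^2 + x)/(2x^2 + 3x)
This is an ∞/∞ indeterminate form.

Apply L'Hôpital's rule: differentiate numerator and denominator separately.
  f(x) = x^2 + x   ⇒   f'(x) = 2·x + 1
  g(x) = 2·x^2 + 3·x   ⇒   g'(x) = 4·x + 3
  lim(x→∞) f'(x)/g'(x) = lim(x→∞) (2·x + 1)/(4·x + 3)
  = 1/2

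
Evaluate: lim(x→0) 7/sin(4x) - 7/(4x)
This is an ∞-∞ indeterminate form.

Combine fractions or rationalize to convert ∞-∞ to 0/0 form:
  lim(x→0) 7/sin(4x) - 7/(4x) = 0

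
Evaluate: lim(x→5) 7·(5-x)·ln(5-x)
This is a 0·∞ indeterminate form.

Rewrite 0·∞ as a quotient (0/0 or ∞/∞ form), then apply L'Hôpital's rule:
  lim(x→5) 7·(5-x)·ln(5-x) = 0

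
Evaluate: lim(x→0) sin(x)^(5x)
This is an exponential indeterminate form.

For exponential indeterminate forms, take the natural log:
  Let L = lim(x→0) sin(x)^(5x)
  Then ln(L) = lim(x→0) [exponent × ln(base)]
  Evaluate using L'Hôpital or standard limits, then exponentiate.
  L = 1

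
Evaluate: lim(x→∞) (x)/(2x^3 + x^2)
This is an ∞/∞ indeterminate form.

Apply L'Hôpital's rule: differentiate numerator and denominator separately.
  f(x) = x   ⇒   f'(x) = 1
  g(x) = 2·x^3 + x^2   ⇒   g'(x) = 6·x^2 + 2·x
  lim(x→∞) f'(x)/g'(x) = lim(x→∞) (1)/(6·x^2 + 2·x)
  = 0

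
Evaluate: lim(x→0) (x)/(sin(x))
This is a 0/0 indeterminate form.

Apply L'Hôpital's rule: differentiate numerator and denominator separately.
  f(x) = x   ⇒   f'(x) = 1
  g(x) = sin(x)   ⇒   g'(x) = cos(x)
  lim(x→0) f'(x)/g'(x) = lim(x→0) (1)/(cos(x))
  = 1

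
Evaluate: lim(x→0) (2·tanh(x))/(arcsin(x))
This is a 0/0 indeterminate form.

Apply L'Hôpital's rule: differentiate numerator and denominator separately.
  f(x) = 2·tanh(x)   ⇒   f'(x) = 2 - 2·tanh(x)^2
  g(x) = asin(x)   ⇒   g'(x) = 1/sqrt(1 - x^2)
  lim(x→0) f'(x)/g'(x) = lim(x→0) (2 - 2·tanh(x)^2)/(1/sqrt(1 - x^2))
  = 2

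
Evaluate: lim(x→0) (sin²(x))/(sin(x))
This is a 0/0 indeterminate form.

Apply L'Hôpital's rule: differentiate numerator and denominator separately.
  f(x) = sin(x)^2   ⇒   f'(x) = 2·sin(x)·cos(x)
  g(x) = sin(x)   ⇒   g'(x) = cos(x)
  lim(x→0) f'(x)/g'(x) = lim(x→0) (2·sin(x)·cos(x))/(cos(x))
  = 0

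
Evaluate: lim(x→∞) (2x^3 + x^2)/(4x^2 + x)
This is an ∞/∞ indeterminate form.

Apply L'Hôpital's rule: differentiate numerator and denominator separately.
  f(x) = 2·x^3 + x^2   ⇒   f'(x) = 6·x^2 + 2·x
  g(x) = 4·x^2 + x   ⇒   g'(x) = 8·x + 1
  lim(x→∞) f'(x)/g'(x) = lim(x→∞) (6·x^2 + 2·x)/(8·x + 1)
  = ∞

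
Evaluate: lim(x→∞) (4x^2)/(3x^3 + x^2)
This is an ∞/∞ indeterminate form.

Apply L'Hôpital's rule: differentiate numerator and denominator separately.
  f(x) = 4·x^2   ⇒   f'(x) = 8·x
  g(x) = 3·x^3 + x^2   ⇒   g'(x) = 9·x^2 + 2·x
  lim(x→∞) f'(x)/g'(x) = lim(x→∞) (8·x)/(9·x^2 + 2·x)
  = 0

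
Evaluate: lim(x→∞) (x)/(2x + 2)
This is an ∞/∞ indeterminate form.

Apply L'Hôpital's rule: differentiate numerator and denominator separately.
  f(x) = x   ⇒   f'(x) = 1
  g(x) = 2·x + 2   ⇒   g'(x) = 2
  lim(x→∞) f'(x)/g'(x) = lim(x→∞) (1)/(2)
  = 1/2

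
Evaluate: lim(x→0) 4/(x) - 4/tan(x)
This is an ∞-∞ indeterminate form.

Combine fractions or rationalize to convert ∞-∞ to 0/0 form:
  lim(x→0) 4/(x) - 4/tan(x) = 0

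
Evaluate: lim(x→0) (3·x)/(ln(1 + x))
This is a 0/0 indeterminate form.

Apply L'Hôpital's rule: differentiate numerator and denominator separately.
  f(x) = 3·x   ⇒   f'(x) = 3
  g(x) = ln(x + 1)   ⇒   g'(x) = 1/(x + 1)
  lim(x→0) f'(x)/g'(x) = lim(x→0) (3)/(1/(x + 1))
  = 3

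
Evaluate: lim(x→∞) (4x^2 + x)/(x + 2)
This is an ∞/∞ indeterminate form.

Apply L'Hôpital's rule: differentiate numerator and denominator separately.
  f(x) = 4·x^2 + x   ⇒   f'(x) = 8·x + 1
  g(x) = x + 2   ⇒   g'(x) = 1
  lim(x→∞) f'(x)/g'(x) = lim(x→∞) (8·x + 1)/(1)
  = ∞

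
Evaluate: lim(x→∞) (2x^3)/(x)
This is an ∞/∞ indeterminate form.

Apply L'Hôpital's rule: differentiate numerator and denominator separately.
  f(x) = 2·x^3   ⇒   f'(x) = 6·x^2
  g(x) = x   ⇒   g'(x) = 1
  lim(x→∞) f'(x)/g'(x) = lim(x→∞) (6·x^2)/(1)
  = ∞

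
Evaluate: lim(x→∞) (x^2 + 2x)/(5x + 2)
This is an ∞/∞ indeterminate form.

Apply L'Hôpital's rule: differentiate numerator and denominator separately.
  f(x) = x^2 + 2·x   ⇒   f'(x) = 2·x + 2
  g(x) = 5·x + 2   ⇒   g'(x) = 5
  lim(x→∞) f'(x)/g'(x) = lim(x→∞) (2·x + 2)/(5)
  = ∞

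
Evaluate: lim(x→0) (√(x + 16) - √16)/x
This is a standard limit.

Factor or rationalize the expression:
  lim(x→0) (√(x + 16) - √16)/x = 1/8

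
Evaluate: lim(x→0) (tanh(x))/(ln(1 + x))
This is a 0/0 indeterminate form.

Apply L'Hôpital's rule: differentiate numerator and denominator separately.
  f(x) = tanh(x)   ⇒   f'(x) = 1 - tanh(x)^2
  g(x) = ln(x + 1)   ⇒   g'(x) = 1/(x + 1)
  lim(x→0) f'(x)/g'(x) = lim(x→0) (1 - tanh(x)^2)/(1/(x + 1))
  = 1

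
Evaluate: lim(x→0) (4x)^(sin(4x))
This is an exponential indeterminate form.

For exponential indeterminate forms, take the natural log:
  Let L = lim(x→0) (4x)^(sin(4x))
  Then ln(L) = lim(x→0) [exponent × ln(base)]
  Evaluate using L'Hôpital or standard limits, then exponentiate.
  L = 1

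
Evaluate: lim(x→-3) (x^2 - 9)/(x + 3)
This is a standard limit.

Factor or rationalize the expression:
  lim(x→-3) (x^2 - 9)/(x + 3) = -6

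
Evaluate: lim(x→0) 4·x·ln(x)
This is a 0·∞ indeterminate form.

Rewrite 0·∞ as a quotient (0/0 or ∞/∞ form), then apply L'Hôpital's rule:
  lim(x→0) 4·x·ln(x) = 0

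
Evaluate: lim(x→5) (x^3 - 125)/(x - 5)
This is a standard limit.

Factor or rationalize the expression:
  lim(x→5) (x^3 - 125)/(x - 5) = 75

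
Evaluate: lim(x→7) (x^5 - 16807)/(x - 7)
This is a standard limit.

Factor or rationalize the expression:
  lim(x→7) (x^5 - 16807)/(x - 7) = 12005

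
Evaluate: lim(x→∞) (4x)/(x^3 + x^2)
This is an ∞/∞ indeterminate form.

Apply L'Hôpital's rule: differentiate numerator and denominator separately.
  f(x) = 4·x   ⇒   f'(x) = 4
  g(x) = x^3 + x^2   ⇒   g'(x) = 3·x^2 + 2·x
  lim(x→∞) f'(x)/g'(x) = lim(x→∞) (4)/(3·x^2 + 2·x)
  = 0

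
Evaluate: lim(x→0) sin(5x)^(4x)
This is an exponential indeterminate form.

For exponential indeterminate forms, take the natural log:
  Let L = lim(x→0) sin(5x)^(4x)
  Then ln(L) = lim(x→0) [exponent × ln(base)]
  Evaluate using L'Hôpital or standard limits, then exponentiate.
  L = 1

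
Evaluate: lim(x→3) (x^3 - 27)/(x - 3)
This is a standard limit.

Factor or rationalize the expression:
  lim(x→3) (x^3 - 27)/(x - 3) = 27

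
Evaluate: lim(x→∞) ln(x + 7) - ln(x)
This is an ∞-∞ indeterminate form.

Combine fractions or rationalize to convert ∞-∞ to 0/0 form:
  lim(x→∞) ln(x + 7) - ln(x) = 0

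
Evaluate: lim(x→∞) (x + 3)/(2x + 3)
This is an ∞/∞ indeterminate form.

Apply L'Hôpital's rule: differentiate numerator and denominator separately.
  f(x) = x + 3   ⇒   f'(x) = 1
  g(x) = 2·x + 3   ⇒   g'(x) = 2
  lim(x→∞) f'(x)/g'(x) = lim(x→∞) (1)/(2)
  = 1/2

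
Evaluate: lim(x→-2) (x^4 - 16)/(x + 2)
This is a standard limit.

Factor or rationalize the expression:
  lim(x→-2) (x^4 - 16)/(x + 2) = -32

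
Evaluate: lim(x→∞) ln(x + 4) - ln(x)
This is an ∞-∞ indeterminate form.

Combine fractions or rationalize to convert ∞-∞ to 0/0 form:
  lim(x→∞) ln(x + 4) - ln(x) = 0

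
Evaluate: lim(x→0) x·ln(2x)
This is a 0·∞ indeterminate form.

Rewrite 0·∞ as a quotient (0/0 or ∞/∞ form), then apply L'Hôpital's rule:
  lim(x→0) x·ln(2x) = 0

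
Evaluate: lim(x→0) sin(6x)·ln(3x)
This is a 0·∞ indeterminate form.

Rewrite 0·∞ as a quotient (0/0 or ∞/∞ form), then apply L'Hôpital's rule:
  lim(x→0) sin(6x)·ln(3x) = 0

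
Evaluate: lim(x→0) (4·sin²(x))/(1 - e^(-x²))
This is a 0/0 indeterminate form.

Apply L'Hôpital's rule: differentiate numerator and denominator separately.
  f(x) = 4·sin(x)^2   ⇒   f'(x) = 8·sin(x)·cos(x)
  g(x) = 1 - e^(-x^2)   ⇒   g'(x) = 2·x·e^(-x^2)
  lim(x→0) f'(x)/g'(x) = lim(x→0) (8·sin(x)·cos(x))/(2·x·e^(-x^2))
  = 4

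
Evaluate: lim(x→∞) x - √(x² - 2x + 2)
This is an ∞-∞ indeterminate form.

Combine fractions or rationalize to convert ∞-∞ to 0/0 form:
  lim(x→∞) x - √(x² - 2x + 2) = 1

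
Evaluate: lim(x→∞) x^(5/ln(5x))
This is an exponential indeterminate form.

For exponential indeterminate forms, take the natural log:
  Let L = lim(x→∞) x^(5/ln(5x))
  Then ln(L) = lim(x→∞) [exponent × ln(base)]
  Evaluate using L'Hôpital or standard limits, then exponentiate.
  L = e^(5)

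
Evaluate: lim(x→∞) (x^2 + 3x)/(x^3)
This is an ∞/∞ indeterminate form.

Apply L'Hôpital's rule: differentiate numerator and denominator separately.
  f(x) = x^2 + 3·x   ⇒   f'(x) = 2·x + 3
  g(x) = x^3   ⇒   g'(x) = 3·x^2
  lim(x→∞) f'(x)/g'(x) = lim(x→∞) (2·x + 3)/(3·x^2)
  = 0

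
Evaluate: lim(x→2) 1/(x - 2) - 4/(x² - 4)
This is an ∞-∞ indeterminate form.

Combine fractions or rationalize to convert ∞-∞ to 0/0 form:
  lim(x→2) 1/(x - 2) - 4/(x² - 4) = 1/4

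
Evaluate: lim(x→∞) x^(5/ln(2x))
This is an exponential indeterminate form.

For exponential indeterminate forms, take the natural log:
  Let L = lim(x→∞) x^(5/ln(2x))
  Then ln(L) = lim(x→∞) [exponent × ln(base)]
  Evaluate using L'Hôpital or standard limits, then exponentiate.
  L = e^(5)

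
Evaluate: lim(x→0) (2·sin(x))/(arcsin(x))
This is a 0/0 indeterminate form.

Apply L'Hôpital's rule: differentiate numerator and denominator separately.
  f(x) = 2·sin(x)   ⇒   f'(x) = 2·cos(x)
  g(x) = asin(x)   ⇒   g'(x) = 1/sqrt(1 - x^2)
  lim(x→0) f'(x)/g'(x) = lim(x→0) (2·cos(x))/(1/sqrt(1 - x^2))
  = 2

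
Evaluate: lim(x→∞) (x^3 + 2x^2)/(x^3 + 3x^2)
This is an ∞/∞ indeterminate form.

Apply L'Hôpital's rule: differentiate numerator and denominator separately.
  f(x) = x^3 + 2·x^2   ⇒   f'(x) = 3·x^2 + 4·x
  g(x) = x^3 + 3·x^2   ⇒   g'(x) = 3·x^2 + 6·x
  lim(x→∞) f'(x)/g'(x) = lim(x→∞) (3·x^2 + 4·x)/(3·x^2 + 6·x)
  = 1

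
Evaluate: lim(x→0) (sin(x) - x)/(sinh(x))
This is a 0/0 indeterminate form.

Apply L'Hôpital's rule: differentiate numerator and denominator separately.
  f(x) = -x + sin(x)   ⇒   f'(x) = cos(x) - 1
  g(x) = sinh(x)   ⇒   g'(x) = cosh(x)
  lim(x→0) f'(x)/g'(x) = lim(x→0) (cos(x) - 1)/(cosh(x))
  = 0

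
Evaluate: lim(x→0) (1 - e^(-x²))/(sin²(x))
This is a 0/0 indeterminate form.

Apply L'Hôpital's rule: differentiate numerator and denominator separately.
  f(x) = 1 - e^(-x^2)   ⇒   f'(x) = 2·x·e^(-x^2)
  g(x) = sin(x)^2   ⇒   g'(x) = 2·sin(x)·cos(x)
  lim(x→0) f'(x)/g'(x) = lim(x→0) (2·x·e^(-x^2))/(2·sin(x)·cos(x))
  = 1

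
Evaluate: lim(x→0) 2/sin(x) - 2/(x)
This is an ∞-∞ indeterminate form.

Combine fractions or rationalize to convert ∞-∞ to 0/0 form:
  lim(x→0) 2/sin(x) - 2/(x) = 0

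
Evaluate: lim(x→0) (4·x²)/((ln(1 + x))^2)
This is a 0/0 indeterminate form.

Apply L'Hôpital's rule: differentiate numerator and denominator separately.
  f(x) = 4·x^2   ⇒   f'(x) = 8·x
  g(x) = ln(x + 1)^2   ⇒   g'(x) = 2·ln(x + 1)/(x + 1)
  lim(x→0) f'(x)/g'(x) = lim(x→0) (8·x)/(2·ln(x + 1)/(x + 1))
  = 4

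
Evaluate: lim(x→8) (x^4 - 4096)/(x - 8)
This is a standard limit.

Factor or rationalize the expression:
  lim(x→8) (x^4 - 4096)/(x - 8) = 2048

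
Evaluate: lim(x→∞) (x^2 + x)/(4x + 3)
This is an ∞/∞ indeterminate form.

Apply L'Hôpital's rule: differentiate numerator and denominator separately.
  f(x) = x^2 + x   ⇒   f'(x) = 2·x + 1
  g(x) = 4·x + 3   ⇒   g'(x) = 4
  lim(x→∞) f'(x)/g'(x) = lim(x→∞) (2·x + 1)/(4)
  = ∞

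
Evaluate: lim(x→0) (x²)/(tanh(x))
This is a 0/0 indeterminate form.

Apply L'Hôpital's rule: differentiate numerator and denominator separately.
  f(x) = x^2   ⇒   f'(x) = 2·x
  g(x) = tanh(x)   ⇒   g'(x) = 1 - tanh(x)^2
  lim(x→0) f'(x)/g'(x) = lim(x→0) (2·x)/(1 - tanh(x)^2)
  = 0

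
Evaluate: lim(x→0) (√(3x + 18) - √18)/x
This is a standard limit.

Factor or rationalize the expression:
  lim(x→0) (√(3x + 18) - √18)/x = sqrt(2)/4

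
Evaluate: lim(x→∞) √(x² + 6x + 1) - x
This is an ∞-∞ indeterminate form.

Combine fractions or rationalize to convert ∞-∞ to 0/0 form:
  lim(x→∞) √(x² + 6x + 1) - x = 3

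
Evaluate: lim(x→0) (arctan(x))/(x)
This is a 0/0 indeterminate form.

Apply L'Hôpital's rule: differentiate numerator and denominator separately.
  f(x) = atan(x)   ⇒   f'(x) = 1/(x^2 + 1)
  g(x) = x   ⇒   g'(x) = 1
  lim(x→0) f'(x)/g'(x) = lim(x→0) (1/(x^2 + 1))/(1)
  = 1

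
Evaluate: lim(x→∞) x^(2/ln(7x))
This is an exponential indeterminate form.

For exponential indeterminate forms, take the natural log:
  Let L = lim(x→∞) x^(2/ln(7x))
  Then ln(L) = lim(x→∞) [exponent × ln(base)]
  Evaluate using L'Hôpital or standard limits, then exponentiate.
  L = e²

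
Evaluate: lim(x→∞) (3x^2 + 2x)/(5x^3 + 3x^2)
This is an ∞/∞ indeterminate form.

Apply L'Hôpital's rule: differentiate numerator and denominator separately.
  f(x) = 3·x^2 + 2·x   ⇒   f'(x) = 6·x + 2
  g(x) = 5·x^3 + 3·x^2   ⇒   g'(x) = 15·x^2 + 6·x
  lim(x→∞) f'(x)/g'(x) = lim(x→∞) (6·x + 2)/(15·x^2 + 6·x)
  = 0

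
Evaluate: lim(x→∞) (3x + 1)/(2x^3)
This is an ∞/∞ indeterminate form.

Apply L'Hôpital's rule: differentiate numerator and denominator separately.
  f(x) = 3·x + 1   ⇒   f'(x) = 3
  g(x) = 2·x^3   ⇒   g'(x) = 6·x^2
  lim(x→∞) f'(x)/g'(x) = lim(x→∞) (3)/(6·x^2)
  = 0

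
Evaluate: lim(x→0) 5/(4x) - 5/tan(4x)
This is an ∞-∞ indeterminate form.

Combine fractions or rationalize to convert ∞-∞ to 0/0 form:
  lim(x→0) 5/(4x) - 5/tan(4x) = 0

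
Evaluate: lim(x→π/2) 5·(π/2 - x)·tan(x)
This is a 0·∞ indeterminate form.

Rewrite 0·∞ as a quotient (0/0 or ∞/∞ form), then apply L'Hôpital's rule:
  lim(x→π/2) 5·(π/2 - x)·tan(x) = 5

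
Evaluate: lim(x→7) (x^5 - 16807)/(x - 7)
This is a standard limit.

Factor or rationalize the expression:
  lim(x→7) (x^5 - 16807)/(x - 7) = 12005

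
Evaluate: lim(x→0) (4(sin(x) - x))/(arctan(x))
This is a 0/0 indeterminate form.

Apply L'Hôpital's rule: differentiate numerator and denominator separately.
  f(x) = -4·x + 4·sin(x)   ⇒   f'(x) = 4·cos(x) - 4
  g(x) = atan(x)   ⇒   g'(x) = 1/(x^2 + 1)
  lim(x→0) f'(x)/g'(x) = lim(x→0) (4·cos(x) - 4)/(1/(x^2 + 1))
  = 0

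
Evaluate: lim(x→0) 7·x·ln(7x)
This is a 0·∞ indeterminate form.

Rewrite 0·∞ as a quotient (0/0 or ∞/∞ form), then apply L'Hôpital's rule:
  lim(x→0) 7·x·ln(7x) = 0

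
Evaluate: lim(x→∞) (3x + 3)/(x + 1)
This is an ∞/∞ indeterminate form.

Apply L'Hôpital's rule: differentiate numerator and denominator separately.
  f(x) = 3·x + 3   ⇒   f'(x) = 3
  g(x) = x + 1   ⇒   g'(x) = 1
  lim(x→∞) f'(x)/g'(x) = lim(x→∞) (3)/(1)
  = 3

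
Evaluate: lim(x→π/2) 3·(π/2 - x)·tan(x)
This is a 0·∞ indeterminate form.

Rewrite 0·∞ as a quotient (0/0 or ∞/∞ form), then apply L'Hôpital's rule:
  lim(x→π/2) 3·(π/2 - x)·tan(x) = 3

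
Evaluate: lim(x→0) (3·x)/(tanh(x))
This is a 0/0 indeterminate form.

Apply L'Hôpital's rule: differentiate numerator and denominator separately.
  f(x) = 3·x   ⇒   f'(x) = 3
  g(x) = tanh(x)   ⇒   g'(x) = 1 - tanh(x)^2
  lim(x→0) f'(x)/g'(x) = lim(x→0) (3)/(1 - tanh(x)^2)
  = 3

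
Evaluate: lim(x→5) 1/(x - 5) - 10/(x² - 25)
This is an ∞-∞ indeterminate form.

Combine fractions or rationalize to convert ∞-∞ to 0/0 form:
  lim(x→5) 1/(x - 5) - 10/(x² - 25) = 1/10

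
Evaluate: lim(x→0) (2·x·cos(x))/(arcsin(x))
This is a 0/0 indeterminate form.

Apply L'Hôpital's rule: differentiate numerator and denominator separately.
  f(x) = 2·x·cos(x)   ⇒   f'(x) = -2·x·sin(x) + 2·cos(x)
  g(x) = asin(x)   ⇒   g'(x) = 1/sqrt(1 - x^2)
  lim(x→0) f'(x)/g'(x) = lim(x→0) (-2·x·sin(x) + 2·cos(x))/(1/sqrt(1 - x^2))
  = 2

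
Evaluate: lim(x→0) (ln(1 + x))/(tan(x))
This is a 0/0 indeterminate form.

Apply L'Hôpital's rule: differentiate numerator and denominator separately.
  f(x) = ln(x + 1)   ⇒   f'(x) = 1/(x + 1)
  g(x) = tan(x)   ⇒   g'(x) = tan(x)^2 + 1
  lim(x→0) f'(x)/g'(x) = lim(x→0) (1/(x + 1))/(tan(x)^2 + 1)
  = 1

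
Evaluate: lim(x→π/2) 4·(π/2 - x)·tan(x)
This is a 0·∞ indeterminate form.

Rewrite 0·∞ as a quotient (0/0 or ∞/∞ form), then apply L'Hôpital's rule:
  lim(x→π/2) 4·(π/2 - x)·tan(x) = 4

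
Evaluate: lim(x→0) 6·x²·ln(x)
This is a 0·∞ indeterminate form.

Rewrite 0·∞ as a quotient (0/0 or ∞/∞ form), then apply L'Hôpital's rule:
  lim(x→0) 6·x²·ln(x) = 0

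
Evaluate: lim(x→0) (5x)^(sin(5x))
This is an exponential indeterminate form.

For exponential indeterminate forms, take the natural log:
  Let L = lim(x→0) (5x)^(sin(5x))
  Then ln(L) = lim(x→0) [exponent × ln(base)]
  Evaluate using L'Hôpital or standard limits, then exponentiate.
  L = 1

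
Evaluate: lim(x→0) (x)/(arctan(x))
This is a 0/0 indeterminate form.

Apply L'Hôpital's rule: differentiate numerator and denominator separately.
  f(x) = x   ⇒   f'(x) = 1
  g(x) = atan(x)   ⇒   g'(x) = 1/(x^2 + 1)
  lim(x→0) f'(x)/g'(x) = lim(x→0) (1)/(1/(x^2 + 1))
  = 1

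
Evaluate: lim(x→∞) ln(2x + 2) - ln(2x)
This is an ∞-∞ indeterminate form.

Combine fractions or rationalize to convert ∞-∞ to 0/0 form:
  lim(x→∞) ln(2x + 2) - ln(2x) = 0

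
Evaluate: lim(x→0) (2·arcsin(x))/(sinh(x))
This is a 0/0 indeterminate form.

Apply L'Hôpital's rule: differentiate numerator and denominator separately.
  f(x) = 2·asin(x)   ⇒   f'(x) = 2/sqrt(1 - x^2)
  g(x) = sinh(x)   ⇒   g'(x) = cosh(x)
  lim(x→0) f'(x)/g'(x) = lim(x→0) (2/sqrt(1 - x^2))/(cosh(x))
  = 2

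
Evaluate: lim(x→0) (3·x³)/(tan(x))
This is a 0/0 indeterminate form.

Apply L'Hôpital's rule: differentiate numerator and denominator separately.
  f(x) = 3·x^3   ⇒   f'(x) = 9·x^2
  g(x) = tan(x)   ⇒   g'(x) = tan(x)^2 + 1
  lim(x→0) f'(x)/g'(x) = lim(x→0) (9·x^2)/(tan(x)^2 + 1)
  = 0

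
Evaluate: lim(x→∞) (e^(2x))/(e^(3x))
This is an ∞/∞ indeterminate form.

Apply L'Hôpital's rule: differentiate numerator and denominator separately.
  f(x) = e^(2·x)   ⇒   f'(x) = 2·e^(2·x)
  g(x) = e^(3·x)   ⇒   g'(x) = 3·e^(3·x)
  lim(x→∞) f'(x)/g'(x) = lim(x→∞) (2·e^(2·x))/(3·e^(3·x))
  = 0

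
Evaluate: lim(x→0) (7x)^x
This is an exponential indeterminate form.

For exponential indeterminate forms, take the natural log:
  Let L = lim(x→0) (7x)^x
  Then ln(L) = lim(x→0) [exponent × ln(base)]
  Evaluate using L'Hôpital or standard limits, then exponentiate.
  L = 1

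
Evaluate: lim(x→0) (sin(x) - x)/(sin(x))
This is a 0/0 indeterminate form.

Apply L'Hôpital's rule: differentiate numerator and denominator separately.
  f(x) = -x + sin(x)   ⇒   f'(x) = cos(x) - 1
  g(x) = sin(x)   ⇒   g'(x) = cos(x)
  lim(x→0) f'(x)/g'(x) = lim(x→0) (cos(x) - 1)/(cos(x))
  = 0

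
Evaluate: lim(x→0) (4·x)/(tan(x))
This is a 0/0 indeterminate form.

Apply L'Hôpital's rule: differentiate numerator and denominator separately.
  f(x) = 4·x   ⇒   f'(x) = 4
  g(x) = tan(x)   ⇒   g'(x) = tan(x)^2 + 1
  lim(x→0) f'(x)/g'(x) = lim(x→0) (4)/(tan(x)^2 + 1)
  = 4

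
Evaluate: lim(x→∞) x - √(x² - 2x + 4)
This is an ∞-∞ indeterminate form.

Combine fractions or rationalize to convert ∞-∞ to 0/0 form:
  lim(x→∞) x - √(x² - 2x + 4) = 1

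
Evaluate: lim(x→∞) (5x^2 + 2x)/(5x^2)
This is an ∞/∞ indeterminate form.

Apply L'Hôpital's rule: differentiate numerator and denominator separately.
  f(x) = 5·x^2 + 2·x   ⇒   f'(x) = 10·x + 2
  g(x) = 5·x^2   ⇒   g'(x) = 10·x
  lim(x→∞) f'(x)/g'(x) = lim(x→∞) (10·x + 2)/(10·x)
  = 1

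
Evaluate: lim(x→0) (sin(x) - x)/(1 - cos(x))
This is a 0/0 indeterminate form.

Apply L'Hôpital's rule: differentiate numerator and denominator separately.
  f(x) = -x + sin(x)   ⇒   f'(x) = cos(x) - 1
  g(x) = 1 - cos(x)   ⇒   g'(x) = sin(x)
  lim(x→0) f'(x)/g'(x) = lim(x→0) (cos(x) - 1)/(sin(x))
  = 0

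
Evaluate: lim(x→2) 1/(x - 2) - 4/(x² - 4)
This is an ∞-∞ indeterminate form.

Combine fractions or rationalize to convert ∞-∞ to 0/0 form:
  lim(x→2) 1/(x - 2) - 4/(x² - 4) = 1/4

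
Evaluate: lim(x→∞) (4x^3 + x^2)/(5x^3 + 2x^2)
This is an ∞/∞ indeterminate form.

Apply L'Hôpital's rule: differentiate numerator and denominator separately.
  f(x) = 4·x^3 + x^2   ⇒   f'(x) = 12·x^2 + 2·x
  g(x) = 5·x^3 + 2·x^2   ⇒   g'(x) = 15·x^2 + 4·x
  lim(x→∞) f'(x)/g'(x) = lim(x→∞) (12·x^2 + 2·x)/(15·x^2 + 4·x)
  = 4/5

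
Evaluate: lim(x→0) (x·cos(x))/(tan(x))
This is a 0/0 indeterminate form.

Apply L'Hôpital's rule: differentiate numerator and denominator separately.
  f(x) = x·cos(x)   ⇒   f'(x) = -x·sin(x) + cos(x)
  g(x) = tan(x)   ⇒   g'(x) = tan(x)^2 + 1
  lim(x→0) f'(x)/g'(x) = lim(x→0) (-x·sin(x) + cos(x))/(tan(x)^2 + 1)
  = 1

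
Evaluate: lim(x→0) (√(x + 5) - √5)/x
This is a standard limit.

Factor or rationalize the expression:
  lim(x→0) (√(x + 5) - √5)/x = sqrt(5)/10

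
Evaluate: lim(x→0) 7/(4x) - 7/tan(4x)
This is an ∞-∞ indeterminate form.

Combine fractions or rationalize to convert ∞-∞ to 0/0 form:
  lim(x→0) 7/(4x) - 7/tan(4x) = 0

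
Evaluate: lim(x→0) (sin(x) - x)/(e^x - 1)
This is a 0/0 indeterminate form.

Apply L'Hôpital's rule: differentiate numerator and denominator separately.
  f(x) = -x + sin(x)   ⇒   f'(x) = cos(x) - 1
  g(x) = e^(x) - 1   ⇒   g'(x) = e^(x)
  lim(x→0) f'(x)/g'(x) = lim(x→0) (cos(x) - 1)/(e^(x))
  = 0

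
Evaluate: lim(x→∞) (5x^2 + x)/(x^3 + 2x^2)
This is an ∞/∞ indeterminate form.

Apply L'Hôpital's rule: differentiate numerator and denominator separately.
  f(x) = 5·x^2 + x   ⇒   f'(x) = 10·x + 1
  g(x) = x^3 + 2·x^2   ⇒   g'(x) = 3·x^2 + 4·x
  lim(x→∞) f'(x)/g'(x) = lim(x→∞) (10·x + 1)/(3·x^2 + 4·x)
  = 0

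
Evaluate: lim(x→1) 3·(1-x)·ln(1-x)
This is a 0·∞ indeterminate form.

Rewrite 0·∞ as a quotient (0/0 or ∞/∞ form), then apply L'Hôpital's rule:
  lim(x→1) 3·(1-x)·ln(1-x) = 0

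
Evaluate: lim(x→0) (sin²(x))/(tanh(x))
This is a 0/0 indeterminate form.

Apply L'Hôpital's rule: differentiate numerator and denominator separately.
  f(x) = sin(x)^2   ⇒   f'(x) = 2·sin(x)·cos(x)
  g(x) = tanh(x)   ⇒   g'(x) = 1 - tanh(x)^2
  lim(x→0) f'(x)/g'(x) = lim(x→0) (2·sin(x)·cos(x))/(1 - tanh(x)^2)
  = 0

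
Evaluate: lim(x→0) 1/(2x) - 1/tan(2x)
This is an ∞-∞ indeterminate form.

Combine fractions or rationalize to convert ∞-∞ to 0/0 form:
  lim(x→0) 1/(2x) - 1/tan(2x) = 0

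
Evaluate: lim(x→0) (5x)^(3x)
This is an exponential indeterminate form.

For exponential indeterminate forms, take the natural log:
  Let L = lim(x→0) (5x)^(3x)
  Then ln(L) = lim(x→0) [exponent × ln(base)]
  Evaluate using L'Hôpital or standard limits, then exponentiate.
  L = 1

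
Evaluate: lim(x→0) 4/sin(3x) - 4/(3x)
This is an ∞-∞ indeterminate form.

Combine fractions or rationalize to convert ∞-∞ to 0/0 form:
  lim(x→0) 4/sin(3x) - 4/(3x) = 0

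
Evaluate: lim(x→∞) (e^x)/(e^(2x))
This is an ∞/∞ indeterminate form.

Apply L'Hôpital's rule: differentiate numerator and denominator separately.
  f(x) = e^(x)   ⇒   f'(x) = e^(x)
  g(x) = e^(2·x)   ⇒   g'(x) = 2·e^(2·x)
  lim(x→∞) f'(x)/g'(x) = lim(x→∞) (e^(x))/(2·e^(2·x))
  = 0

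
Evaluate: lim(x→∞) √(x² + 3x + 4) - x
This is an ∞-∞ indeterminate form.

Combine fractions or rationalize to convert ∞-∞ to 0/0 form:
  lim(x→∞) √(x² + 3x + 4) - x = 3/2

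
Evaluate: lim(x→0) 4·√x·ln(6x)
This is a 0·∞ indeterminate form.

Rewrite 0·∞ as a quotient (0/0 or ∞/∞ form), then apply L'Hôpital's rule:
  lim(x→0) 4·√x·ln(6x) = 0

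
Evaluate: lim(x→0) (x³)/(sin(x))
This is a 0/0 indeterminate form.

Apply L'Hôpital's rule: differentiate numerator and denominator separately.
  f(x) = x^3   ⇒   f'(x) = 3·x^2
  g(x) = sin(x)   ⇒   g'(x) = cos(x)
  lim(x→0) f'(x)/g'(x) = lim(x→0) (3·x^2)/(cos(x))
  = 0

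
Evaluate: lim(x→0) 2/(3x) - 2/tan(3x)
This is an ∞-∞ indeterminate form.

Combine fractions or rationalize to convert ∞-∞ to 0/0 form:
  lim(x→0) 2/(3x) - 2/tan(3x) = 0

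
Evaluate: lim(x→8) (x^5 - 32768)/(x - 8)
This is a standard limit.

Factor or rationalize the expression:
  lim(x→8) (x^5 - 32768)/(x - 8) = 20480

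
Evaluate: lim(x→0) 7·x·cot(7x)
This is a 0·∞ indeterminate form.

Rewrite 0·∞ as a quotient (0/0 or ∞/∞ form), then apply L'Hôpital's rule:
  lim(x→0) 7·x·cot(7x) = 1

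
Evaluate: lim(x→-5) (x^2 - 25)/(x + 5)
This is a standard limit.

Factor or rationalize the expression:
  lim(x→-5) (x^2 - 25)/(x + 5) = -10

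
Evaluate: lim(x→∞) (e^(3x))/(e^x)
This is an ∞/∞ indeterminate form.

Apply L'Hôpital's rule: differentiate numerator and denominator separately.
  f(x) = e^(3·x)   ⇒   f'(x) = 3·e^(3·x)
  g(x) = e^(x)   ⇒   g'(x) = e^(x)
  lim(x→∞) f'(x)/g'(x) = lim(x→∞) (3·e^(3·x))/(e^(x))
  = ∞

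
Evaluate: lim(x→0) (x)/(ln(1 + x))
This is a 0/0 indeterminate form.

Apply L'Hôpital's rule: differentiate numerator and denominator separately.
  f(x) = x   ⇒   f'(x) = 1
  g(x) = ln(x + 1)   ⇒   g'(x) = 1/(x + 1)
  lim(x→0) f'(x)/g'(x) = lim(x→0) (1)/(1/(x + 1))
  = 1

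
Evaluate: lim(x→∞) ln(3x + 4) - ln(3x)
This is an ∞-∞ indeterminate form.

Combine fractions or rationalize to convert ∞-∞ to 0/0 form:
  lim(x→∞) ln(3x + 4) - ln(3x) = 0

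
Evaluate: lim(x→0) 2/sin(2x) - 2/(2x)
This is an ∞-∞ indeterminate form.

Combine fractions or rationalize to convert ∞-∞ to 0/0 form:
  lim(x→0) 2/sin(2x) - 2/(2x) = 0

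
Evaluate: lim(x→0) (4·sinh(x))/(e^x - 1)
This is a 0/0 indeterminate form.

Apply L'Hôpital's rule: differentiate numerator and denominator separately.
  f(x) = 4·sinh(x)   ⇒   f'(x) = 4·cosh(x)
  g(x) = e^(x) - 1   ⇒   g'(x) = e^(x)
  lim(x→0) f'(x)/g'(x) = lim(x→0) (4·cosh(x))/(e^(x))
  = 4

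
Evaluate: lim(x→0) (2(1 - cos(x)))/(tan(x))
This is a 0/0 indeterminate form.

Apply L'Hôpital's rule: differentiate numerator and denominator separately.
  f(x) = 2 - 2·cos(x)   ⇒   f'(x) = 2·sin(x)
  g(x) = tan(x)   ⇒   g'(x) = tan(x)^2 + 1
  lim(x→0) f'(x)/g'(x) = lim(x→0) (2·sin(x))/(tan(x)^2 + 1)
  = 0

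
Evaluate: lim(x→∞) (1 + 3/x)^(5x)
This is an exponential indeterminate form.

For exponential indeterminate forms, take the natural log:
  Let L = lim(x→∞) (1 + 3/x)^(5x)
  Then ln(L) = lim(x→∞) [exponent × ln(base)]
  Evaluate using L'Hôpital or standard limits, then exponentiate.
  L = e^(15)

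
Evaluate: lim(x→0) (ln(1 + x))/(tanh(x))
This is a 0/0 indeterminate form.

Apply L'Hôpital's rule: differentiate numerator and denominator separately.
  f(x) = ln(x + 1)   ⇒   f'(x) = 1/(x + 1)
  g(x) = tanh(x)   ⇒   g'(x) = 1 - tanh(x)^2
  lim(x→0) f'(x)/g'(x) = lim(x→0) (1/(x + 1))/(1 - tanh(x)^2)
  = 1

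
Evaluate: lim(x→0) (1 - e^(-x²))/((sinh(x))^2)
This is a 0/0 indeterminate form.

Apply L'Hôpital's rule: differentiate numerator and denominator separately.
  f(x) = 1 - e^(-x^2)   ⇒   f'(x) = 2·x·e^(-x^2)
  g(x) = sinh(x)^2   ⇒   g'(x) = 2·sinh(x)·cosh(x)
  lim(x→0) f'(x)/g'(x) = lim(x→0) (2·x·e^(-x^2))/(2·sinh(x)·cosh(x))
  = 1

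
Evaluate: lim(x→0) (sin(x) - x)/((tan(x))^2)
This is a 0/0 indeterminate form.

Apply L'Hôpital's rule: differentiate numerator and denominator separately.
  f(x) = -x + sin(x)   ⇒   f'(x) = cos(x) - 1
  g(x) = tan(x)^2   ⇒   g'(x) = (2·tan(x)^2 + 2)·tan(x)
  lim(x→0) f'(x)/g'(x) = lim(x→0) (cos(x) - 1)/((2·tan(x)^2 + 2)·tan(x))
  = 0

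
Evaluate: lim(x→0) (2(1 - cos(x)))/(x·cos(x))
This is a 0/0 indeterminate form.

Apply L'Hôpital's rule: differentiate numerator and denominator separately.
  f(x) = 2 - 2·cos(x)   ⇒   f'(x) = 2·sin(x)
  g(x) = x·cos(x)   ⇒   g'(x) = -x·sin(x) + cos(x)
  lim(x→0) f'(x)/g'(x) = lim(x→0) (2·sin(x))/(-x·sin(x) + cos(x))
  = 0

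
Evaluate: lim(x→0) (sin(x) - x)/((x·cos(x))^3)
This is a 0/0 indeterminate form.

Apply L'Hôpital's rule: differentiate numerator and denominator separately.
  f(x) = -x + sin(x)   ⇒   f'(x) = cos(x) - 1
  g(x) = x^3·cos(x)^3   ⇒   g'(x) = -3·x^3·sin(x)·cos(x)^2 + 3·x^2·cos(x)^3
  lim(x→0) f'(x)/g'(x) = lim(x→0) (cos(x) - 1)/(-3·x^3·sin(x)·cos(x)^2 + 3·x^2·cos(x)^3)
  = -1/6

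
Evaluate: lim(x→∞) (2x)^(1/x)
This is an exponential indeterminate form.

For exponential indeterminate forms, take the natural log:
  Let L = lim(x→∞) (2x)^(1/x)
  Then ln(L) = lim(x→∞) [exponent × ln(base)]
  Evaluate using L'Hôpital or standard limits, then exponentiate.
  L = 1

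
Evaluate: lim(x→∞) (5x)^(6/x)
This is an exponential indeterminate form.

For exponential indeterminate forms, take the natural log:
  Let L = lim(x→∞) (5x)^(6/x)
  Then ln(L) = lim(x→∞) [exponent × ln(base)]
  Evaluate using L'Hôpital or standard limits, then exponentiate.
  L = 1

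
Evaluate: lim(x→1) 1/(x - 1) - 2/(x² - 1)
This is an ∞-∞ indeterminate form.

Combine fractions or rationalize to convert ∞-∞ to 0/0 form:
  lim(x→1) 1/(x - 1) - 2/(x² - 1) = 1/2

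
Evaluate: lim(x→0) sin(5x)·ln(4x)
This is a 0·∞ indeterminate form.

Rewrite 0·∞ as a quotient (0/0 or ∞/∞ form), then apply L'Hôpital's rule:
  lim(x→0) sin(5x)·ln(4x) = 0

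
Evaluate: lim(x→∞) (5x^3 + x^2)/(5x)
This is an ∞/∞ indeterminate form.

Apply L'Hôpital's rule: differentiate numerator and denominator separately.
  f(x) = 5·x^3 + x^2   ⇒   f'(x) = 15·x^2 + 2·x
  g(x) = 5·x   ⇒   g'(x) = 5
  lim(x→∞) f'(x)/g'(x) = lim(x→∞) (15·x^2 + 2·x)/(5)
  = ∞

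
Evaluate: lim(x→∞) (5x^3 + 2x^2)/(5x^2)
This is an ∞/∞ indeterminate form.

Apply L'Hôpital's rule: differentiate numerator and denominator separately.
  f(x) = 5·x^3 + 2·x^2   ⇒   f'(x) = 15·x^2 + 4·x
  g(x) = 5·x^2   ⇒   g'(x) = 10·x
  lim(x→∞) f'(x)/g'(x) = lim(x→∞) (15·x^2 + 4·x)/(10·x)
  = ∞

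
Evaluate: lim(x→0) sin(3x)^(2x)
This is an exponential indeterminate form.

For exponential indeterminate forms, take the natural log:
  Let L = lim(x→0) sin(3x)^(2x)
  Then ln(L) = lim(x→0) [exponent × ln(base)]
  Evaluate using L'Hôpital or standard limits, then exponentiate.
  L = 1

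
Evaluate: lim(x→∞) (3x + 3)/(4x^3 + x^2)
This is an ∞/∞ indeterminate form.

Apply L'Hôpital's rule: differentiate numerator and denominator separately.
  f(x) = 3·x + 3   ⇒   f'(x) = 3
  g(x) = 4·x^3 + x^2   ⇒   g'(x) = 12·x^2 + 2·x
  lim(x→∞) f'(x)/g'(x) = lim(x→∞) (3)/(12·x^2 + 2·x)
  = 0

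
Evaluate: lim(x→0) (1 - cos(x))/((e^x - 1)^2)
This is a 0/0 indeterminate form.

Apply L'Hôpital's rule: differentiate numerator and denominator separately.
  f(x) = 1 - cos(x)   ⇒   f'(x) = sin(x)
  g(x) = (e^(x) - 1)^2   ⇒   g'(x) = 2·(e^(x) - 1)·e^(x)
  lim(x→0) f'(x)/g'(x) = lim(x→0) (sin(x))/(2·(e^(x) - 1)·e^(x))
  = 1/2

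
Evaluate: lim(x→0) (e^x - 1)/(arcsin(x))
This is a 0/0 indeterminate form.

Apply L'Hôpital's rule: differentiate numerator and denominator separately.
  f(x) = e^(x) - 1   ⇒   f'(x) = e^(x)
  g(x) = asin(x)   ⇒   g'(x) = 1/sqrt(1 - x^2)
  lim(x→0) f'(x)/g'(x) = lim(x→0) (e^(x))/(1/sqrt(1 - x^2))
  = 1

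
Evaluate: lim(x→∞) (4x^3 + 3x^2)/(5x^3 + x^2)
This is an ∞/∞ indeterminate form.

Apply L'Hôpital's rule: differentiate numerator and denominator separately.
  f(x) = 4·x^3 + 3·x^2   ⇒   f'(x) = 12·x^2 + 6·x
  g(x) = 5·x^3 + x^2   ⇒   g'(x) = 15·x^2 + 2·x
  lim(x→∞) f'(x)/g'(x) = lim(x→∞) (12·x^2 + 6·x)/(15·x^2 + 2·x)
  = 4/5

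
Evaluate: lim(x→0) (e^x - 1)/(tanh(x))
This is a 0/0 indeterminate form.

Apply L'Hôpital's rule: differentiate numerator and denominator separately.
  f(x) = e^(x) - 1   ⇒   f'(x) = e^(x)
  g(x) = tanh(x)   ⇒   g'(x) = 1 - tanh(x)^2
  lim(x→0) f'(x)/g'(x) = lim(x→0) (e^(x))/(1 - tanh(x)^2)
  = 1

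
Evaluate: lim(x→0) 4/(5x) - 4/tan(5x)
This is an ∞-∞ indeterminate form.

Combine fractions or rationalize to convert ∞-∞ to 0/0 form:
  lim(x→0) 4/(5x) - 4/tan(5x) = 0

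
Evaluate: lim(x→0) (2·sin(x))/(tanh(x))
This is a 0/0 indeterminate form.

Apply L'Hôpital's rule: differentiate numerator and denominator separately.
  f(x) = 2·sin(x)   ⇒   f'(x) = 2·cos(x)
  g(x) = tanh(x)   ⇒   g'(x) = 1 - tanh(x)^2
  lim(x→0) f'(x)/g'(x) = lim(x→0) (2·cos(x))/(1 - tanh(x)^2)
  = 2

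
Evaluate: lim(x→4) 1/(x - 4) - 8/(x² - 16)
This is an ∞-∞ indeterminate form.

Combine fractions or rationalize to convert ∞-∞ to 0/0 form:
  lim(x→4) 1/(x - 4) - 8/(x² - 16) = 1/8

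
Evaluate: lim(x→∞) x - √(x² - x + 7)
This is an ∞-∞ indeterminate form.

Combine fractions or rationalize to convert ∞-∞ to 0/0 form:
  lim(x→∞) x - √(x² - x + 7) = 1/2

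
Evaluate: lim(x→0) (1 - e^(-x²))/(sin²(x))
This is a 0/0 indeterminate form.

Apply L'Hôpital's rule: differentiate numerator and denominator separately.
  f(x) = 1 - e^(-x^2)   ⇒   f'(x) = 2·x·e^(-x^2)
  g(x) = sin(x)^2   ⇒   g'(x) = 2·sin(x)·cos(x)
  lim(x→0) f'(x)/g'(x) = lim(x→0) (2·x·e^(-x^2))/(2·sin(x)·cos(x))
  = 1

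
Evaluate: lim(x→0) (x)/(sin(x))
This is a 0/0 indeterminate form.

Apply L'Hôpital's rule: differentiate numerator and denominator separately.
  f(x) = x   ⇒   f'(x) = 1
  g(x) = sin(x)   ⇒   g'(x) = cos(x)
  lim(x→0) f'(x)/g'(x) = lim(x→0) (1)/(cos(x))
  = 1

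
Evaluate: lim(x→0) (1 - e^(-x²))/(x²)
This is a 0/0 indeterminate form.

Apply L'Hôpital's rule: differentiate numerator and denominator separately.
  f(x) = 1 - e^(-x^2)   ⇒   f'(x) = 2·x·e^(-x^2)
  g(x) = x^2   ⇒   g'(x) = 2·x
  lim(x→0) f'(x)/g'(x) = lim(x→0) (2·x·e^(-x^2))/(2·x)
  = 1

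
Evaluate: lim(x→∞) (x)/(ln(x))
This is an ∞/∞ indeterminate form.

Apply L'Hôpital's rule: differentiate numerator and denominator separately.
  f(x) = x   ⇒   f'(x) = 1
  g(x) = ln(x)   ⇒   g'(x) = 1/x
  lim(x→∞) f'(x)/g'(x) = lim(x→∞) (1)/(1/x)
  = ∞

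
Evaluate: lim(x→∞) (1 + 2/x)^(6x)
This is an exponential indeterminate form.

For exponential indeterminate forms, take the natural log:
  Let L = lim(x→∞) (1 + 2/x)^(6x)
  Then ln(L) = lim(x→∞) [exponent × ln(base)]
  Evaluate using L'Hôpital or standard limits, then exponentiate.
  L = e^(12)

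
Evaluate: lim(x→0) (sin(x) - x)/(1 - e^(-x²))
This is a 0/0 indeterminate form.

Apply L'Hôpital's rule: differentiate numerator and denominator separately.
  f(x) = -x + sin(x)   ⇒   f'(x) = cos(x) - 1
  g(x) = 1 - e^(-x^2)   ⇒   g'(x) = 2·x·e^(-x^2)
  lim(x→0) f'(x)/g'(x) = lim(x→0) (cos(x) - 1)/(2·x·e^(-x^2))
  = 0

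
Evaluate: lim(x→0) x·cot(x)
This is a 0·∞ indeterminate form.

Rewrite 0·∞ as a quotient (0/0 or ∞/∞ form), then apply L'Hôpital's rule:
  lim(x→0) x·cot(x) = 1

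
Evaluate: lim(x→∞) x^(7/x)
This is an exponential indeterminate form.

For exponential indeterminate forms, take the natural log:
  Let L = lim(x→∞) x^(7/x)
  Then ln(L) = lim(x→∞) [exponent × ln(base)]
  Evaluate using L'Hôpital or standard limits, then exponentiate.
  L = 1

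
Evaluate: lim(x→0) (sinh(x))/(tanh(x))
This is a 0/0 indeterminate form.

Apply L'Hôpital's rule: differentiate numerator and denominator separately.
  f(x) = sinh(x)   ⇒   f'(x) = cosh(x)
  g(x) = tanh(x)   ⇒   g'(x) = 1 - tanh(x)^2
  lim(x→0) f'(x)/g'(x) = lim(x→0) (cosh(x))/(1 - tanh(x)^2)
  = 1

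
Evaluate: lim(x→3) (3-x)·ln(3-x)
This is a 0·∞ indeterminate form.

Rewrite 0·∞ as a quotient (0/0 or ∞/∞ form), then apply L'Hôpital's rule:
  lim(x→3) (3-x)·ln(3-x) = 0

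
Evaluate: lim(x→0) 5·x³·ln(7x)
This is a 0·∞ indeterminate form.

Rewrite 0·∞ as a quotient (0/0 or ∞/∞ form), then apply L'Hôpital's rule:
  lim(x→0) 5·x³·ln(7x) = 0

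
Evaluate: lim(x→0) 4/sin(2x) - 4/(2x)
This is an ∞-∞ indeterminate form.

Combine fractions or rationalize to convert ∞-∞ to 0/0 form:
  lim(x→0) 4/sin(2x) - 4/(2x) = 0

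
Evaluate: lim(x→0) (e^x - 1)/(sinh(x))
This is a 0/0 indeterminate form.

Apply L'Hôpital's rule: differentiate numerator and denominator separately.
  f(x) = e^(x) - 1   ⇒   f'(x) = e^(x)
  g(x) = sinh(x)   ⇒   g'(x) = cosh(x)
  lim(x→0) f'(x)/g'(x) = lim(x→0) (e^(x))/(cosh(x))
  = 1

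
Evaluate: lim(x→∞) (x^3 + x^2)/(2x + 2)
This is an ∞/∞ indeterminate form.

Apply L'Hôpital's rule: differentiate numerator and denominator separately.
  f(x) = x^3 + x^2   ⇒   f'(x) = 3·x^2 + 2·x
  g(x) = 2·x + 2   ⇒   g'(x) = 2
  lim(x→∞) f'(x)/g'(x) = lim(x→∞) (3·x^2 + 2·x)/(2)
  = ∞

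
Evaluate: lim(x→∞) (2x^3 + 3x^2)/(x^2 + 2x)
This is an ∞/∞ indeterminate form.

Apply L'Hôpital's rule: differentiate numerator and denominator separately.
  f(x) = 2·x^3 + 3·x^2   ⇒   f'(x) = 6·x^2 + 6·x
  g(x) = x^2 + 2·x   ⇒   g'(x) = 2·x + 2
  lim(x→∞) f'(x)/g'(x) = lim(x→∞) (6·x^2 + 6·x)/(2·x + 2)
  = ∞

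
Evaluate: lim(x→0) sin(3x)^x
This is an exponential indeterminate form.

For exponential indeterminate forms, take the natural log:
  Let L = lim(x→0) sin(3x)^x
  Then ln(L) = lim(x→0) [exponent × ln(base)]
  Evaluate using L'Hôpital or standard limits, then exponentiate.
  L = 1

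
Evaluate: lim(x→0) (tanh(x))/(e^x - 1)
This is a 0/0 indeterminate form.

Apply L'Hôpital's rule: differentiate numerator and denominator separately.
  f(x) = tanh(x)   ⇒   f'(x) = 1 - tanh(x)^2
  g(x) = e^(x) - 1   ⇒   g'(x) = e^(x)
  lim(x→0) f'(x)/g'(x) = lim(x→0) (1 - tanh(x)^2)/(e^(x))
  = 1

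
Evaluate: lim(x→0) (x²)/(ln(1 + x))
This is a 0/0 indeterminate form.

Apply L'Hôpital's rule: differentiate numerator and denominator separately.
  f(x) = x^2   ⇒   f'(x) = 2·x
  g(x) = ln(x + 1)   ⇒   g'(x) = 1/(x + 1)
  lim(x→0) f'(x)/g'(x) = lim(x→0) (2·x)/(1/(x + 1))
  = 0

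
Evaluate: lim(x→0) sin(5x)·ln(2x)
This is a 0·∞ indeterminate form.

Rewrite 0·∞ as a quotient (0/0 or ∞/∞ form), then apply L'Hôpital's rule:
  lim(x→0) sin(5x)·ln(2x) = 0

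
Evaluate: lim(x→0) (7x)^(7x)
This is an exponential indeterminate form.

For exponential indeterminate forms, take the natural log:
  Let L = lim(x→0) (7x)^(7x)
  Then ln(L) = lim(x→0) [exponent × ln(base)]
  Evaluate using L'Hôpital or standard limits, then exponentiate.
  L = 1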